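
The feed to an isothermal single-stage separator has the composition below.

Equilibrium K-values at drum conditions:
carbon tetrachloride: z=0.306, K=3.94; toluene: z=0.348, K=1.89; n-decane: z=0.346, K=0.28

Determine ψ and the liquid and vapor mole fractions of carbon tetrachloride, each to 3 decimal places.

ψ = 0.684, x_carbon tetrachloride = 0.102, y_carbon tetrachloride = 0.400

Material balance + equilibrium reduce to Σ zᵢ(Kᵢ−1)/(1+ψ(Kᵢ−1)) = 0.
g(0) = ΣzᵢKᵢ − 1 = 0.960 and g(1) = 1 − Σzᵢ/Kᵢ = -0.498, so a root lies in (0, 1).
Newton–Raphson from ψ = 0.33:
  ψ = 0.330: g = 0.3693, g' = -1.155 → ψ = 0.650
  ψ = 0.650: g = 0.0372, g' = -1.056 → ψ = 0.685
  ψ = 0.685: g = -0.0007, g' = -1.096 → ψ = 0.684
Converged at ψ = 0.684.
Compositions from xᵢ = zᵢ/(1+ψ(Kᵢ−1)), yᵢ = Kᵢxᵢ:
  carbon tetrachloride: x = 0.102, y = 0.400
  toluene: x = 0.216, y = 0.409
  n-decane: x = 0.682, y = 0.191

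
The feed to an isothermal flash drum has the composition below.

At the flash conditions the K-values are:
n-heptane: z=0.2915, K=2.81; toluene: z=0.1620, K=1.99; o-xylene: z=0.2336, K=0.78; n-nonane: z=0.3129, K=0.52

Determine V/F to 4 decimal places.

Material balance + equilibrium reduce to Σ zᵢ(Kᵢ−1)/(1+V/F(Kᵢ−1)) = 0.
Check two-phase: ΣzᵢKᵢ = 1.4864 > 1 and Σzᵢ/Kᵢ = 1.0864 > 1, so g(0) = 0.4864 > 0 and g(1) = -0.0864 < 0.
Newton iteration, V/F⁰ = 0.5:
  V/F = 0.5000: g = 0.12888, g' = -0.4733 → V/F = 0.7723
  V/F = 0.7723: g = 0.01034, g' = -0.4155 → V/F = 0.7972
Converged at V/F = 0.7972.

V/F = 0.7972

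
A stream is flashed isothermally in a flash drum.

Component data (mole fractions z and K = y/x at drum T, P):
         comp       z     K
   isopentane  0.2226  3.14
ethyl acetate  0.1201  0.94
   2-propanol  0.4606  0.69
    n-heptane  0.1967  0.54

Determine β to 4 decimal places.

Rachford–Rice: g(β) = Σ zᵢ(Kᵢ−1)/(1+β(Kᵢ−1)) = 0.
Feasibility: ΣzᵢKᵢ = 1.2359, Σzᵢ/Kᵢ = 1.2305 — both > 1, two phases present.
Iterate (Newton) starting at β = 0.5:
  β = 0.5000: g = -0.06379, g' = -0.3706 → β = 0.3279
  β = 0.3279: g = 0.00710, g' = -0.4651 → β = 0.3431
  β = 0.3431: g = 0.00009, g' = -0.4535 → β = 0.3433
Converged at β = 0.3433.

β = 0.3433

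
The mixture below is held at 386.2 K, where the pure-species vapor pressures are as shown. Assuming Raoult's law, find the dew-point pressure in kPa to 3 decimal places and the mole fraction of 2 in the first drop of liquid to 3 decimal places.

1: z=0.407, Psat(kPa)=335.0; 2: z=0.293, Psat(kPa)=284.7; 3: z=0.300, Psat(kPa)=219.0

Pdew = 276.706 kPa, x_2 = 0.285

At the dew point ψ → 1, so Σzᵢ/Kᵢ = 1 with Kᵢ = Pᵢˢᵃᵗ/P ⇒ 1/P = Σzᵢ/Pᵢˢᵃᵗ.
1/P = 0.407/335.0 + 0.293/284.7 + 0.300/219.0 = 0.003614 ⇒ P = 276.706 kPa
xᵢ = zᵢP/Pᵢˢᵃᵗ ⇒ x_2 = 0.293·276.706/284.7 = 0.285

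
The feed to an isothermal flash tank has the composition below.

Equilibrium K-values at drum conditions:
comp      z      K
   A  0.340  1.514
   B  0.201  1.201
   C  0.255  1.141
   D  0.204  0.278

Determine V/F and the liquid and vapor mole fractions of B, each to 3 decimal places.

V/F = 0.432, x_B = 0.185, y_B = 0.222

Newton iteration, V/F⁰ = 0.47:
  V/F = 0.470: g = -0.0116, g' = -0.313 → V/F = 0.433
  V/F = 0.433: g = -0.0003, g' = -0.297 → V/F = 0.432
Converged at V/F = 0.432.
Compositions from xᵢ = zᵢ/(1+V/F(Kᵢ−1)), yᵢ = Kᵢxᵢ:
  A: x = 0.278, y = 0.421
  B: x = 0.185, y = 0.222
  C: x = 0.240, y = 0.274
  D: x = 0.296, y = 0.082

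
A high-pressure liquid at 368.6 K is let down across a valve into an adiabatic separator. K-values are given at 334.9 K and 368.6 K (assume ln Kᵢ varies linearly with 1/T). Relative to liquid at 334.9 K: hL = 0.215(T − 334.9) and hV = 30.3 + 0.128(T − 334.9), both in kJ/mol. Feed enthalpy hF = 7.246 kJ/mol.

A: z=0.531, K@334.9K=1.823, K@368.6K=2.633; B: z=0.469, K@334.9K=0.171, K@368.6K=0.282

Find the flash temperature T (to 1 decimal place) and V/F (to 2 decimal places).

T = 342.7 K, V/F = 0.19

Adiabatic flash: solve Rachford–Rice at each trial T, then check hF = ψ·hV(T) + (1−ψ)·hL(T).
  T = 334.9 K: K = (1.823, 0.171), RR gives ψ = 0.071, H_out = 2.141 kJ/mol
  T = 368.6 K: K = (2.633, 0.282), RR gives ψ = 0.452, H_out = 19.626 kJ/mol
  T = 351.8 K: K = (2.211, 0.222), RR gives ψ = 0.296, H_out = 12.160 kJ/mol
  T = 343.4 K: K = (2.014, 0.196), RR gives ψ = 0.198, H_out = 7.670 kJ/mol
  T = 339.1 K: K = (1.916, 0.183), RR gives ψ = 0.138, H_out = 5.033 kJ/mol
  T = 341.2 K: K = (1.964, 0.189), RR gives ψ = 0.168, H_out = 6.357 kJ/mol
Linear interpolation between T = 341.2 (H_out = 6.357) and T = 343.4 (H_out = 7.670) on hF = 7.246 gives T ≈ 342.7 K, at which ψ = 0.19.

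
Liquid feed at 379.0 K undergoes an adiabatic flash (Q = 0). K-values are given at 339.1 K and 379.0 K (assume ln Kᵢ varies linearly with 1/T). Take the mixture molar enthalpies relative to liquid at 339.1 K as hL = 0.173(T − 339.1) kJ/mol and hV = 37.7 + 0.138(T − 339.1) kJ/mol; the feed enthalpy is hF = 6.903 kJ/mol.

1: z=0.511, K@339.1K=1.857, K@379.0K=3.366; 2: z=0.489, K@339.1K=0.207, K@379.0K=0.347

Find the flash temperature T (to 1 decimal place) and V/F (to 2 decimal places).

Adiabatic flash: solve Rachford–Rice at each trial T, then check hF = ψ·hV(T) + (1−ψ)·hL(T).
  T = 339.1 K: K = (1.857, 0.207), RR gives ψ = 0.074, H_out = 2.782 kJ/mol
  T = 379.0 K: K = (3.366, 0.347), RR gives ψ = 0.576, H_out = 27.809 kJ/mol
  T = 359.1 K: K = (2.544, 0.272), RR gives ψ = 0.385, H_out = 17.713 kJ/mol
  T = 349.1 K: K = (2.183, 0.238), RR gives ψ = 0.258, H_out = 11.349 kJ/mol
  T = 344.1 K: K = (2.016, 0.222), RR gives ψ = 0.176, H_out = 7.458 kJ/mol
  T = 341.6 K: K = (1.935, 0.215), RR gives ψ = 0.128, H_out = 5.240 kJ/mol
  T = 342.9 K: K = (1.977, 0.219), RR gives ψ = 0.153, H_out = 6.420 kJ/mol
Linear interpolation between T = 342.9 (H_out = 6.420) and T = 344.1 (H_out = 7.458) on hF = 6.903 gives T ≈ 343.5 K, at which ψ = 0.16.

T = 343.5 K, V/F = 0.16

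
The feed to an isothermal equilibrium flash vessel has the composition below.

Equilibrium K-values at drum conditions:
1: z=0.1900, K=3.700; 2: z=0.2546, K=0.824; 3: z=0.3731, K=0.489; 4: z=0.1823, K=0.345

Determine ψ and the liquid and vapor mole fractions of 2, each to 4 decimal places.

ψ = 0.1291, x_2 = 0.2605, y_2 = 0.2147

Newton iteration, ψ⁰ = 0.49:
  ψ = 0.4900: g = -0.25838, g' = -0.6091 → ψ = 0.0658
  ψ = 0.0658: g = 0.06820, g' = -1.1965 → ψ = 0.1228
  ψ = 0.1228: g = 0.00619, g' = -0.9928 → ψ = 0.1290
  ψ = 0.1290: g = 0.00006, g' = -0.9750 → ψ = 0.1291
Converged at ψ = 0.1291.
Compositions from xᵢ = zᵢ/(1+ψ(Kᵢ−1)), yᵢ = Kᵢxᵢ:
  1: x = 0.1409, y = 0.5213
  2: x = 0.2605, y = 0.2147
  3: x = 0.3995, y = 0.1953
  4: x = 0.1991, y = 0.0687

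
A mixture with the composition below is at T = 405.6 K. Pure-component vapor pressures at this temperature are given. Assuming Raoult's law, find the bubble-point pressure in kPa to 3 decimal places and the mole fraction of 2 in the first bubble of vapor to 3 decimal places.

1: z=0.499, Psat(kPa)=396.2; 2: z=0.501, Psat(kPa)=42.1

Pbub = 218.796 kPa, y_2 = 0.096

At the bubble point ψ → 0, so ΣzᵢKᵢ = 1 with Kᵢ = Pᵢˢᵃᵗ/P ⇒ P = ΣzᵢPᵢˢᵃᵗ.
P = 0.499·396.2 + 0.501·42.1 = 218.796 kPa
yᵢ = zᵢPᵢˢᵃᵗ/P ⇒ y_2 = 0.501·42.1/218.796 = 0.096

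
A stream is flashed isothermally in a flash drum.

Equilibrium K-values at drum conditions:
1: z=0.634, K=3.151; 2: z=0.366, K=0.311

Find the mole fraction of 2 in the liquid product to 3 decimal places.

x_2 = 0.757

Binary case is linear: z₁(K₁−1)(1+ψ(K₂−1)) + z₂(K₂−1)(1+ψ(K₁−1)) = 0
⇒ ψ = [z₁(K₁−1)+z₂(K₂−1)] / [−(K₁−1)(K₂−1)] = 1.1116/1.4820 = 0.750
Compositions from xᵢ = zᵢ/(1+ψ(Kᵢ−1)), yᵢ = Kᵢxᵢ:
  1: x = 0.243, y = 0.764
  2: x = 0.757, y = 0.236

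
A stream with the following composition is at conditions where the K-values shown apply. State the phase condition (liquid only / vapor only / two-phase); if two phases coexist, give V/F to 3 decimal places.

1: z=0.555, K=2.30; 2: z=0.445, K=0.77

ΣzᵢKᵢ = 1.619; Σzᵢ/Kᵢ = 0.819.
Since Σzᵢ/Kᵢ < 1 the mixture is above its dew point — single vapor phase.

vapor only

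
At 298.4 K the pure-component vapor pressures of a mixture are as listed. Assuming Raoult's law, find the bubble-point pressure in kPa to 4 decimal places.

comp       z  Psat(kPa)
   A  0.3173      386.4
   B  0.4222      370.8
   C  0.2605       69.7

At the bubble point ψ → 0, so ΣzᵢKᵢ = 1 with Kᵢ = Pᵢˢᵃᵗ/P ⇒ P = ΣzᵢPᵢˢᵃᵗ.
P = 0.3173·386.4 + 0.4222·370.8 + 0.2605·69.7 = 297.3133 kPa

Pbub = 297.3133 kPa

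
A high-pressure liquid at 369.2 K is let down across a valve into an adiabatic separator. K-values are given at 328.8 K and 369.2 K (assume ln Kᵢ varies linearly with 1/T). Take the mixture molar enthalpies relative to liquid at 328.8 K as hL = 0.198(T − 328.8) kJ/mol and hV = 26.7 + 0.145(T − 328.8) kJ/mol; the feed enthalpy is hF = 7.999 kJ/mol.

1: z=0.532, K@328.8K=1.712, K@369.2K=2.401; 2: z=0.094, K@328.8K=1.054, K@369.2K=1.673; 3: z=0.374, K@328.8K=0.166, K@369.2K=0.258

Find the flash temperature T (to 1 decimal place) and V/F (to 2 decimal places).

Adiabatic flash: solve Rachford–Rice at each trial T, then check hF = ψ·hV(T) + (1−ψ)·hL(T).
  T = 328.8 K: K = (1.712, 1.054, 0.166), RR gives ψ = 0.133, H_out = 3.562 kJ/mol
  T = 369.2 K: K = (2.401, 1.673, 0.258), RR gives ψ = 0.548, H_out = 21.462 kJ/mol
  T = 349.0 K: K = (2.047, 1.346, 0.210), RR gives ψ = 0.386, H_out = 13.895 kJ/mol
  T = 338.9 K: K = (1.877, 1.195, 0.187), RR gives ψ = 0.278, H_out = 9.268 kJ/mol
  T = 333.9 K: K = (1.795, 1.124, 0.177), RR gives ψ = 0.212, H_out = 6.618 kJ/mol
  T = 336.4 K: K = (1.836, 1.159, 0.182), RR gives ψ = 0.246, H_out = 7.980 kJ/mol
  T = 337.6 K: K = (1.856, 1.177, 0.184), RR gives ψ = 0.262, H_out = 8.607 kJ/mol
Linear interpolation between T = 336.4 (H_out = 7.980) and T = 337.6 (H_out = 8.607) on hF = 7.999 gives T ≈ 336.4 K, at which ψ = 0.25.

T = 336.4 K, V/F = 0.25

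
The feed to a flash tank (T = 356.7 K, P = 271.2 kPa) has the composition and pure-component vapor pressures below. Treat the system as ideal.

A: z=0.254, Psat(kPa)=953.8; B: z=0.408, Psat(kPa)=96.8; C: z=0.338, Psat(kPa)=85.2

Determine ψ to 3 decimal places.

Raoult's law: Kᵢ = Pᵢˢᵃᵗ/P = Pᵢˢᵃᵗ/271.2.
  K_A = 953.8/271.2 = 3.51696, K_B = 96.8/271.2 = 0.35693, K_C = 85.2/271.2 = 0.31416
Rachford–Rice: g(ψ) = Σ zᵢ(Kᵢ−1)/(1+ψ(Kᵢ−1)) = 0.
Check two-phase: ΣzᵢKᵢ = 1.145 > 1 and Σzᵢ/Kᵢ = 2.291 > 1, so g(0) = 0.145 > 0 and g(1) = -1.291 < 0.
Iterate (Newton) starting at ψ = 0.39:
  ψ = 0.390: g = -0.3440, g' = -1.007 → ψ = 0.048
  ψ = 0.048: g = 0.0596, g' = -1.629 → ψ = 0.085
  ψ = 0.085: g = 0.0032, g' = -1.461 → ψ = 0.087
Converged at ψ = 0.087.

ψ = 0.087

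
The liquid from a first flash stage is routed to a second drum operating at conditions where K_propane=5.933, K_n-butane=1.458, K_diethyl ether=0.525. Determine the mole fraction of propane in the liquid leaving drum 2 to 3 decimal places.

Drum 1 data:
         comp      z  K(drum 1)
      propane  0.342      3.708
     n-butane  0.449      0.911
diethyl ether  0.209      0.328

x_propane (drum 2) = 0.026

Drum 1:
Rachford–Rice: g(ψ₁) = Σ zᵢ(Kᵢ−1)/(1+ψ₁(Kᵢ−1)) = 0.
g(0) = ΣzᵢKᵢ − 1 = 0.746 and g(1) = 1 − Σzᵢ/Kᵢ = -0.222, so a root lies in (0, 1).
Newton–Raphson from ψ₁ = 0.42:
  ψ₁ = 0.420: g = 0.1961, g' = -0.736 → ψ₁ = 0.686
  ψ₁ = 0.686: g = 0.0207, g' = -0.636 → ψ₁ = 0.719
Converged at ψ₁ = 0.719.
Drum-1 compositions:
  propane: x = 0.116, y = 0.430
  n-butane: x = 0.480, y = 0.437
  diethyl ether: x = 0.404, y = 0.133
Drum-2 feed = drum-1 liquid: z₂ = (0.1161, 0.4797, 0.4042).
Drum 2:
Material balance + equilibrium reduce to Σ zᵢ(Kᵢ−1)/(1+ψ₂(Kᵢ−1)) = 0.
Feasibility: ΣzᵢKᵢ = 1.600, Σzᵢ/Kᵢ = 1.119 — both > 1, two phases present.
Newton iteration, ψ₂⁰ = 0.56:
  ψ₂ = 0.560: g = 0.0654, g' = -0.433 → ψ₂ = 0.711
  ψ₂ = 0.711: g = 0.0027, g' = -0.404 → ψ₂ = 0.718
Converged at ψ₂ = 0.718.
  propane: x = 0.026, y = 0.152
  n-butane: x = 0.361, y = 0.526
  diethyl ether: x = 0.613, y = 0.322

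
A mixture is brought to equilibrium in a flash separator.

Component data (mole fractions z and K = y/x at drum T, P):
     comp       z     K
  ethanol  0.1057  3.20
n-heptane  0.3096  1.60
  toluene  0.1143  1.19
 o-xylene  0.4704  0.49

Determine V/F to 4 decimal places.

V/F = 0.3815

Material balance + equilibrium reduce to Σ zᵢ(Kᵢ−1)/(1+V/F(Kᵢ−1)) = 0.
g(0) = ΣzᵢKᵢ − 1 = 0.2001 and g(1) = 1 − Σzᵢ/Kᵢ = -0.2826, so a root lies in (0, 1).
Iterate (Newton) starting at V/F = 0.58:
  V/F = 0.5800: g = -0.08114, g' = -0.4102 → V/F = 0.3822
  V/F = 0.3822: g = -0.00030, g' = -0.4171 → V/F = 0.3815
Converged at V/F = 0.3815.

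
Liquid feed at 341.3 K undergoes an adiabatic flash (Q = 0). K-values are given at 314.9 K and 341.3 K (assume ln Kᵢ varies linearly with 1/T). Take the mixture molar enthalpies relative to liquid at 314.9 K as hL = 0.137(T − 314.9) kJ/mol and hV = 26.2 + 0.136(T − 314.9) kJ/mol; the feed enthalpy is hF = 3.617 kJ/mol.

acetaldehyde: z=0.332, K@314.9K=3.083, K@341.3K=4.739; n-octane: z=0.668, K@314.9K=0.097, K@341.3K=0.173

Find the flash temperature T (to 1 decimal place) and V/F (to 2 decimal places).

Adiabatic flash: solve Rachford–Rice at each trial T, then check hF = ψ·hV(T) + (1−ψ)·hL(T).
  T = 314.9 K: K = (3.083, 0.097), RR gives ψ = 0.047, H_out = 1.231 kJ/mol
  T = 341.3 K: K = (4.739, 0.173), RR gives ψ = 0.223, H_out = 9.448 kJ/mol
  T = 328.1 K: K = (3.856, 0.131), RR gives ψ = 0.148, H_out = 5.688 kJ/mol
  T = 321.5 K: K = (3.456, 0.113), RR gives ψ = 0.102, H_out = 3.584 kJ/mol
  T = 324.8 K: K = (3.652, 0.122), RR gives ψ = 0.126, H_out = 4.661 kJ/mol
  T = 323.1 K: K = (3.550, 0.117), RR gives ψ = 0.114, H_out = 4.113 kJ/mol
Linear interpolation between T = 321.5 (H_out = 3.584) and T = 323.1 (H_out = 4.113) on hF = 3.617 gives T ≈ 321.6 K, at which ψ = 0.10.

T = 321.6 K, V/F = 0.10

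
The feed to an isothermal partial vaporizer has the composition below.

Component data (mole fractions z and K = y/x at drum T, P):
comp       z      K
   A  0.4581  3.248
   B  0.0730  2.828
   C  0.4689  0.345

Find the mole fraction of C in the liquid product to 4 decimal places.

x_C = 0.7693

Let β = V/F and solve Σ zᵢ(Kᵢ−1)/(1+β(Kᵢ−1)) = 0.
Feasibility: ΣzᵢKᵢ = 1.8561, Σzᵢ/Kᵢ = 1.5260 — both > 1, two phases present.
Newton–Raphson from β = 0.5:
  β = 0.5000: g = 0.09787, g' = -1.0246 → β = 0.5955
  β = 0.5955: g = 0.00067, g' = -1.0199 → β = 0.5962
Converged at β = 0.5962.
Compositions from xᵢ = zᵢ/(1+β(Kᵢ−1)), yᵢ = Kᵢxᵢ:
  A: x = 0.1958, y = 0.6358
  B: x = 0.0349, y = 0.0988
  C: x = 0.7693, y = 0.2654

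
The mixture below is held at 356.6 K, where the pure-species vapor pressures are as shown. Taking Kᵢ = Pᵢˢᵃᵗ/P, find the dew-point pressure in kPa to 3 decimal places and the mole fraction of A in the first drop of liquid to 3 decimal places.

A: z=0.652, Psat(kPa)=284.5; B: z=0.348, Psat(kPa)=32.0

Pdew = 75.949 kPa, x_A = 0.174

At the dew point ψ → 1, so Σzᵢ/Kᵢ = 1 with Kᵢ = Pᵢˢᵃᵗ/P ⇒ 1/P = Σzᵢ/Pᵢˢᵃᵗ.
1/P = 0.652/284.5 + 0.348/32.0 = 0.013167 ⇒ P = 75.949 kPa
xᵢ = zᵢP/Pᵢˢᵃᵗ ⇒ x_A = 0.652·75.949/284.5 = 0.174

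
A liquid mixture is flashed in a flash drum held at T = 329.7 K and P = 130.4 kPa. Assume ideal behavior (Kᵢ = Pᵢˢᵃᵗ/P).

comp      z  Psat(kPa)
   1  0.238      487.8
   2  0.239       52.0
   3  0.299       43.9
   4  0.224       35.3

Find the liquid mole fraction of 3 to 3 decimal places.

x_3 = 0.316

Raoult's law: Kᵢ = Pᵢˢᵃᵗ/P = Pᵢˢᵃᵗ/130.4.
  K_1 = 487.8/130.4 = 3.74080, K_2 = 52.0/130.4 = 0.39877, K_3 = 43.9/130.4 = 0.33666, K_4 = 35.3/130.4 = 0.27071
Material balance + equilibrium reduce to Σ zᵢ(Kᵢ−1)/(1+ψ(Kᵢ−1)) = 0.
Check two-phase: ΣzᵢKᵢ = 1.147 > 1 and Σzᵢ/Kᵢ = 2.379 > 1, so g(0) = 0.147 > 0 and g(1) = -1.379 < 0.
Iterate (Newton) starting at ψ = 0.53:
  ψ = 0.530: g = -0.5171, g' = -1.113 → ψ = 0.065
  ψ = 0.065: g = 0.0248, g' = -1.655 → ψ = 0.080
  ψ = 0.080: g = 0.0006, g' = -1.577 → ψ = 0.081
Converged at ψ = 0.081.
Compositions from xᵢ = zᵢ/(1+ψ(Kᵢ−1)), yᵢ = Kᵢxᵢ:
  1: x = 0.195, y = 0.729
  2: x = 0.251, y = 0.100
  3: x = 0.316, y = 0.106
  4: x = 0.238, y = 0.064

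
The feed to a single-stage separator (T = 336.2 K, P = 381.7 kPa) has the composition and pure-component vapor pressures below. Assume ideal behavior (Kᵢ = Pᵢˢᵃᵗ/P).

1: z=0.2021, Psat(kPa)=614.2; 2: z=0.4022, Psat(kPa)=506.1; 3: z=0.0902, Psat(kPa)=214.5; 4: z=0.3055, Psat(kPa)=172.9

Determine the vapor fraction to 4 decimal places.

ψ = 0.2079

Raoult's law: Kᵢ = Pᵢˢᵃᵗ/P = Pᵢˢᵃᵗ/381.7.
  K_1 = 614.2/381.7 = 1.609117, K_2 = 506.1/381.7 = 1.325910, K_3 = 214.5/381.7 = 0.561960, K_4 = 172.9/381.7 = 0.452974
Rachford–Rice: g(ψ) = Σ zᵢ(Kᵢ−1)/(1+ψ(Kᵢ−1)) = 0.
Feasibility: ΣzᵢKᵢ = 1.0476, Σzᵢ/Kᵢ = 1.2639 — both > 1, two phases present.
Newton–Raphson from ψ = 0.45:
  ψ = 0.4500: g = -0.05996, g' = -0.2664 → ψ = 0.2249
  ψ = 0.2249: g = -0.00399, g' = -0.2353 → ψ = 0.2079
Converged at ψ = 0.2079.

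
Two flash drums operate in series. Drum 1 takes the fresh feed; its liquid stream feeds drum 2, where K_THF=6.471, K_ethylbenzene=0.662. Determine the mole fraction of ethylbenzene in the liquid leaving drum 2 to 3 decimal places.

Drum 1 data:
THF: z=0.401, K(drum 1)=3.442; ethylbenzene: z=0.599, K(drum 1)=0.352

x_ethylbenzene (drum 2) = 0.942

Drum 1:
Let ψ₁ = V/F and solve Σ zᵢ(Kᵢ−1)/(1+ψ₁(Kᵢ−1)) = 0.
g(0) = ΣzᵢKᵢ − 1 = 0.591 and g(1) = 1 − Σzᵢ/Kᵢ = -0.818, so a root lies in (0, 1).
Newton–Raphson from ψ₁ = 0.39:
  ψ₁ = 0.390: g = -0.0179, g' = -1.078 → ψ₁ = 0.373
  ψ₁ = 0.373: g = 0.0001, g' = -1.092 → ψ₁ = 0.374
Converged at ψ₁ = 0.374.
Drum-1 compositions:
  THF: x = 0.210, y = 0.722
  ethylbenzene: x = 0.790, y = 0.278
Drum-2 feed = drum-1 liquid: z₂ = (0.2097, 0.7903).
Drum 2:
Rachford–Rice: g(ψ₂) = Σ zᵢ(Kᵢ−1)/(1+ψ₂(Kᵢ−1)) = 0.
g(0) = ΣzᵢKᵢ − 1 = 0.880 and g(1) = 1 − Σzᵢ/Kᵢ = -0.226, so a root lies in (0, 1).
Binary case is linear: z₁(K₁−1)(1+ψ₂(K₂−1)) + z₂(K₂−1)(1+ψ₂(K₁−1)) = 0
⇒ ψ₂ = [z₁(K₁−1)+z₂(K₂−1)] / [−(K₁−1)(K₂−1)] = 0.8802/1.8492 = 0.476
  THF: x = 0.058, y = 0.377
  ethylbenzene: x = 0.942, y = 0.623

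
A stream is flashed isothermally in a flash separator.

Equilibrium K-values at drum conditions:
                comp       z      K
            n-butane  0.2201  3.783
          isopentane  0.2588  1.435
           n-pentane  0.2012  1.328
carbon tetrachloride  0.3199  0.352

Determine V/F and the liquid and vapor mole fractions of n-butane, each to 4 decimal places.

Rachford–Rice: g(V/F) = Σ zᵢ(Kᵢ−1)/(1+V/F(Kᵢ−1)) = 0.
Feasibility: ΣzᵢKᵢ = 1.5838, Σzᵢ/Kᵢ = 1.2988 — both > 1, two phases present.
Iterate (Newton) starting at V/F = 0.5:
  V/F = 0.5000: g = 0.09864, g' = -0.6410 → V/F = 0.6539
  V/F = 0.6539: g = -0.00049, g' = -0.6632 → V/F = 0.6531
Converged at V/F = 0.6531.
Compositions from xᵢ = zᵢ/(1+V/F(Kᵢ−1)), yᵢ = Kᵢxᵢ:
  n-butane: x = 0.0781, y = 0.2955
  isopentane: x = 0.2015, y = 0.2892
  n-pentane: x = 0.1657, y = 0.2201
  carbon tetrachloride: x = 0.5546, y = 0.1952

V/F = 0.6531, x_n-butane = 0.0781, y_n-butane = 0.2955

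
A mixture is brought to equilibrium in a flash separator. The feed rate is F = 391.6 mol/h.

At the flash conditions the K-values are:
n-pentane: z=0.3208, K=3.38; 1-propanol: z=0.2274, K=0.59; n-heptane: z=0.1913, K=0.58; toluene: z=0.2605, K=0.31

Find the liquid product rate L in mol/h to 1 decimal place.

L = 265.1 mol/h

Material balance + equilibrium reduce to Σ zᵢ(Kᵢ−1)/(1+ψ(Kᵢ−1)) = 0.
Check two-phase: ΣzᵢKᵢ = 1.4102 > 1 and Σzᵢ/Kᵢ = 1.6505 > 1, so g(0) = 0.4102 > 0 and g(1) = -0.6505 < 0.
Iterate (Newton) starting at ψ = 0.5:
  ψ = 0.5000: g = -0.14477, g' = -0.7825 → ψ = 0.3150
  ψ = 0.3150: g = 0.00705, g' = -0.8913 → ψ = 0.3229
Converged at ψ = 0.3229.
Then V = ψ·F = 0.3229·391.6 = 126.5 mol/h and L = F − V = 265.1 mol/h.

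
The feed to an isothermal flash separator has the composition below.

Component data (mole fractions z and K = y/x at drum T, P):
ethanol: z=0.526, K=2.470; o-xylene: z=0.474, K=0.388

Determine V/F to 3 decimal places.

V/F = 0.537

Material balance + equilibrium reduce to Σ zᵢ(Kᵢ−1)/(1+V/F(Kᵢ−1)) = 0.
Check two-phase: ΣzᵢKᵢ = 1.483 > 1 and Σzᵢ/Kᵢ = 1.435 > 1, so g(0) = 0.483 > 0 and g(1) = -0.435 < 0.
Binary case is linear: z₁(K₁−1)(1+V/F(K₂−1)) + z₂(K₂−1)(1+V/F(K₁−1)) = 0
⇒ V/F = [z₁(K₁−1)+z₂(K₂−1)] / [−(K₁−1)(K₂−1)] = 0.4831/0.8996 = 0.537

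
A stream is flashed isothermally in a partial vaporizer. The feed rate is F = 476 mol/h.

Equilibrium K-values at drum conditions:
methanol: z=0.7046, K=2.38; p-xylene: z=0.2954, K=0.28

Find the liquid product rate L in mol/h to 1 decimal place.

Rachford–Rice: g(ψ) = Σ zᵢ(Kᵢ−1)/(1+ψ(Kᵢ−1)) = 0.
Check two-phase: ΣzᵢKᵢ = 1.7597 > 1 and Σzᵢ/Kᵢ = 1.3511 > 1, so g(0) = 0.7597 > 0 and g(1) = -0.3511 < 0.
Binary case is linear: z₁(K₁−1)(1+ψ(K₂−1)) + z₂(K₂−1)(1+ψ(K₁−1)) = 0
⇒ ψ = [z₁(K₁−1)+z₂(K₂−1)] / [−(K₁−1)(K₂−1)] = 0.75966/0.99360 = 0.7646
Then V = ψ·F = 0.7646·476 = 363.9 mol/h and L = F − V = 112.1 mol/h.

L = 112.1 mol/h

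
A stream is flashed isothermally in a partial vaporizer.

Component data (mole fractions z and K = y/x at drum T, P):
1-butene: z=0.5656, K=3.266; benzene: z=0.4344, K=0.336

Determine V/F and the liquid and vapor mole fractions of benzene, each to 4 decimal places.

Rachford–Rice: g(V/F) = Σ zᵢ(Kᵢ−1)/(1+V/F(Kᵢ−1)) = 0.
Check two-phase: ΣzᵢKᵢ = 1.9932 > 1 and Σzᵢ/Kᵢ = 1.4660 > 1, so g(0) = 0.9932 > 0 and g(1) = -0.4660 < 0.
Binary case is linear: z₁(K₁−1)(1+V/F(K₂−1)) + z₂(K₂−1)(1+V/F(K₁−1)) = 0
⇒ V/F = [z₁(K₁−1)+z₂(K₂−1)] / [−(K₁−1)(K₂−1)] = 0.99321/1.50462 = 0.6601
Compositions from xᵢ = zᵢ/(1+V/F(Kᵢ−1)), yᵢ = Kᵢxᵢ:
  1-butene: x = 0.2266, y = 0.7401
  benzene: x = 0.7734, y = 0.2599

V/F = 0.6601, x_benzene = 0.7734, y_benzene = 0.2599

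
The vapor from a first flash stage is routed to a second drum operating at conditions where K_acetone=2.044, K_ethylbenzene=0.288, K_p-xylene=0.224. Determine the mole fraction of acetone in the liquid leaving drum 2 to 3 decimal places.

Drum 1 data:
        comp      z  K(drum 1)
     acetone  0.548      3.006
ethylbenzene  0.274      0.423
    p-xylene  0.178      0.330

Drum 1:
Material balance + equilibrium reduce to Σ zᵢ(Kᵢ−1)/(1+ψ₁(Kᵢ−1)) = 0.
Feasibility: ΣzᵢKᵢ = 1.822, Σzᵢ/Kᵢ = 1.369 — both > 1, two phases present.
Newton iteration, ψ₁⁰ = 0.69:
  ψ₁ = 0.690: g = -0.0234, g' = -0.916 → ψ₁ = 0.664
Converged at ψ₁ = 0.664.
Drum-1 compositions:
  acetone: x = 0.235, y = 0.706
  ethylbenzene: x = 0.444, y = 0.188
  p-xylene: x = 0.321, y = 0.106
Drum-2 feed = drum-1 vapor: z₂ = (0.7062, 0.1879, 0.1059).
Drum 2:
Newton–Raphson from ψ₂ = 0.5:
  ψ₂ = 0.500: g = 0.1424, g' = -0.732 → ψ₂ = 0.695
  ψ₂ = 0.695: g = -0.0155, g' = -0.931 → ψ₂ = 0.678
Converged at ψ₂ = 0.678.
  acetone: x = 0.414, y = 0.845
  ethylbenzene: x = 0.363, y = 0.105
  p-xylene: x = 0.223, y = 0.050

x_acetone (drum 2) = 0.414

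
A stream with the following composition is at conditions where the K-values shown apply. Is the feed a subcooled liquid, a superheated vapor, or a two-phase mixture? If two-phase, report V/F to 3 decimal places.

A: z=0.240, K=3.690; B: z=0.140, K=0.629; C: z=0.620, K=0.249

ΣzᵢKᵢ = 1.128; Σzᵢ/Kᵢ = 2.778.
Both exceed 1, so a two-phase solution exists.
Let ψ = V/F and solve Σ zᵢ(Kᵢ−1)/(1+ψ(Kᵢ−1)) = 0.
Newton iteration, ψ⁰ = 0.5:
  ψ = 0.500: g = -0.5340, g' = -1.241 → ψ = 0.070
  ψ = 0.070: g = -0.0012, g' = -1.641 → ψ = 0.069
Converged at ψ = 0.069.

two-phase, V/F = 0.069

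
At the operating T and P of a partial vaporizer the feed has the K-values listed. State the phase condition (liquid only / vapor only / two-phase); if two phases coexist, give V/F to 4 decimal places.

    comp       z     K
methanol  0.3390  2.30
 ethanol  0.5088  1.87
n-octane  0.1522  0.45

ΣzᵢKᵢ = 1.7996; Σzᵢ/Kᵢ = 0.7577.
Since Σzᵢ/Kᵢ < 1 the mixture is above its dew point — single vapor phase.

vapor only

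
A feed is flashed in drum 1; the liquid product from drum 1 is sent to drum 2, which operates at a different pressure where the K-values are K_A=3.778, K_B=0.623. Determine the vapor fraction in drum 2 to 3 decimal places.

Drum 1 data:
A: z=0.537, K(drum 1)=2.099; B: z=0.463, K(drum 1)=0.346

Drum 1:
Let ψ₁ = V/F and solve Σ zᵢ(Kᵢ−1)/(1+ψ₁(Kᵢ−1)) = 0.
Feasibility: ΣzᵢKᵢ = 1.287, Σzᵢ/Kᵢ = 1.594 — both > 1, two phases present.
Binary case is linear: z₁(K₁−1)(1+ψ₁(K₂−1)) + z₂(K₂−1)(1+ψ₁(K₁−1)) = 0
⇒ ψ₁ = [z₁(K₁−1)+z₂(K₂−1)] / [−(K₁−1)(K₂−1)] = 0.2874/0.7187 = 0.400
Drum-1 compositions:
  A: x = 0.373, y = 0.783
  B: x = 0.627, y = 0.217
Drum-2 feed = drum-1 liquid: z₂ = (0.3731, 0.6269).
Drum 2:
Rachford–Rice: g(ψ₂) = Σ zᵢ(Kᵢ−1)/(1+ψ₂(Kᵢ−1)) = 0.
Check two-phase: ΣzᵢKᵢ = 1.800 > 1 and Σzᵢ/Kᵢ = 1.105 > 1, so g(0) = 0.800 > 0 and g(1) = -0.105 < 0.
Iterate (Newton) starting at ψ₂ = 0.31:
  ψ₂ = 0.310: g = 0.2892, g' = -0.945 → ψ₂ = 0.616
  ψ₂ = 0.616: g = 0.0745, g' = -0.543 → ψ₂ = 0.753
  ψ₂ = 0.753: g = 0.0051, g' = -0.475 → ψ₂ = 0.764
Converged at ψ₂ = 0.764.
  A: x = 0.119, y = 0.451
  B: x = 0.881, y = 0.549

V/F (drum 2) = 0.764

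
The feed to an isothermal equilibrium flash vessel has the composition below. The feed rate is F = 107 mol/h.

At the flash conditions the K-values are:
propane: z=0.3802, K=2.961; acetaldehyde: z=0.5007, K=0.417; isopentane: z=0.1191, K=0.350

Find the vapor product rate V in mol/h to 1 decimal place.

Let β = V/F and solve Σ zᵢ(Kᵢ−1)/(1+β(Kᵢ−1)) = 0.
Check two-phase: ΣzᵢKᵢ = 1.3762 > 1 and Σzᵢ/Kᵢ = 1.6694 > 1, so g(0) = 0.3762 > 0 and g(1) = -0.6694 < 0.
Newton–Raphson from β = 0.64:
  β = 0.6400: g = -0.26759, g' = -0.8681 → β = 0.3318
  β = 0.3318: g = -0.00890, g' = -0.8800 → β = 0.3216
  β = 0.3216: g = 0.00004, g' = -0.8880 → β = 0.3217
Converged at β = 0.3217.
Then V = β·F = 0.3217·107 = 34.4 mol/h and L = F − V = 72.6 mol/h.

V = 34.4 mol/h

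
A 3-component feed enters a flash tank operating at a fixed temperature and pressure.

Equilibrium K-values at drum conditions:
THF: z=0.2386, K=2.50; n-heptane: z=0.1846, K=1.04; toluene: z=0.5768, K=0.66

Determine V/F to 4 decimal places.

Material balance + equilibrium reduce to Σ zᵢ(Kᵢ−1)/(1+V/F(Kᵢ−1)) = 0.
Check two-phase: ΣzᵢKᵢ = 1.1692 > 1 and Σzᵢ/Kᵢ = 1.1469 > 1, so g(0) = 0.1692 > 0 and g(1) = -0.1469 < 0.
Iterate (Newton) starting at V/F = 0.46:
  V/F = 0.4600: g = -0.01344, g' = -0.2819 → V/F = 0.4123
  V/F = 0.4123: g = 0.00031, g' = -0.2954 → V/F = 0.4134
Converged at V/F = 0.4134.

V/F = 0.4134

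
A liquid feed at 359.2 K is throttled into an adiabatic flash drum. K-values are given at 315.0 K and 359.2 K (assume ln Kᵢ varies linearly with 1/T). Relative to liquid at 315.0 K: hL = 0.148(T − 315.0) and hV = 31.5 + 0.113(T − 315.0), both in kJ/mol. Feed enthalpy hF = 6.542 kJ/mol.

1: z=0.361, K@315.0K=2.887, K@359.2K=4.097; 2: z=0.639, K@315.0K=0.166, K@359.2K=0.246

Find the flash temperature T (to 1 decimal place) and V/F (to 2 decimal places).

T = 326.9 K, V/F = 0.15

Adiabatic flash: solve Rachford–Rice at each trial T, then check hF = ψ·hV(T) + (1−ψ)·hL(T).
  T = 315.0 K: K = (2.887, 0.166), RR gives ψ = 0.094, H_out = 2.968 kJ/mol
  T = 359.2 K: K = (4.097, 0.246), RR gives ψ = 0.272, H_out = 14.702 kJ/mol
  T = 337.1 K: K = (3.479, 0.205), RR gives ψ = 0.196, H_out = 9.297 kJ/mol
  T = 326.1 K: K = (3.181, 0.185), RR gives ψ = 0.150, H_out = 6.308 kJ/mol
  T = 331.6 K: K = (3.329, 0.195), RR gives ψ = 0.174, H_out = 7.835 kJ/mol
  T = 328.9 K: K = (3.256, 0.190), RR gives ψ = 0.162, H_out = 7.094 kJ/mol
  T = 327.5 K: K = (3.218, 0.188), RR gives ψ = 0.156, H_out = 6.703 kJ/mol
Linear interpolation between T = 326.1 (H_out = 6.308) and T = 327.5 (H_out = 6.703) on hF = 6.542 gives T ≈ 326.9 K, at which ψ = 0.15.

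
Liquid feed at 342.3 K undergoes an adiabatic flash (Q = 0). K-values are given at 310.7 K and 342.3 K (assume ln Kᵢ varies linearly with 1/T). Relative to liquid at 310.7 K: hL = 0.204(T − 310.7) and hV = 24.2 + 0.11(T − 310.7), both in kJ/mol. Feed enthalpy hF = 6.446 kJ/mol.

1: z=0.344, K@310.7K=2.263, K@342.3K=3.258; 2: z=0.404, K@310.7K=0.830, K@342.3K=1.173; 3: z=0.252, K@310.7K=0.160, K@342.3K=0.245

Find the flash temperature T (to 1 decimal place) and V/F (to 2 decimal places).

Adiabatic flash: solve Rachford–Rice at each trial T, then check hF = ψ·hV(T) + (1−ψ)·hL(T).
  T = 310.7 K: K = (2.263, 0.830, 0.160), RR gives ψ = 0.235, H_out = 5.677 kJ/mol
  T = 342.3 K: K = (3.258, 1.173, 0.245), RR gives ψ = 0.655, H_out = 20.345 kJ/mol
  T = 326.5 K: K = (2.739, 0.995, 0.200), RR gives ψ = 0.476, H_out = 14.028 kJ/mol
  T = 318.6 K: K = (2.496, 0.911, 0.179), RR gives ψ = 0.366, H_out = 10.186 kJ/mol
  T = 314.6 K: K = (2.376, 0.869, 0.169), RR gives ψ = 0.302, H_out = 8.000 kJ/mol
  T = 312.6 K: K = (2.318, 0.849, 0.165), RR gives ψ = 0.268, H_out = 6.835 kJ/mol
Linear interpolation between T = 310.7 (H_out = 5.677) and T = 312.6 (H_out = 6.835) on hF = 6.446 gives T ≈ 312.0 K, at which ψ = 0.26.

T = 312.0 K, V/F = 0.26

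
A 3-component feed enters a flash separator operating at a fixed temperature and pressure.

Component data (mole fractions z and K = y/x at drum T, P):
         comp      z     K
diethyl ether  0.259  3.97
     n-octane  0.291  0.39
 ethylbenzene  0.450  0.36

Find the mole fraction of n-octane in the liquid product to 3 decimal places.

Rachford–Rice: g(V/F) = Σ zᵢ(Kᵢ−1)/(1+V/F(Kᵢ−1)) = 0.
Check two-phase: ΣzᵢKᵢ = 1.304 > 1 and Σzᵢ/Kᵢ = 2.061 > 1, so g(0) = 0.304 > 0 and g(1) = -1.061 < 0.
Newton iteration, V/F⁰ = 0.5:
  V/F = 0.500: g = -0.3694, g' = -0.993 → V/F = 0.128
  V/F = 0.128: g = 0.0512, g' = -1.546 → V/F = 0.161
  V/F = 0.161: g = 0.0024, g' = -1.408 → V/F = 0.163
Converged at V/F = 0.163.
Compositions from xᵢ = zᵢ/(1+V/F(Kᵢ−1)), yᵢ = Kᵢxᵢ:
  diethyl ether: x = 0.175, y = 0.693
  n-octane: x = 0.323, y = 0.126
  ethylbenzene: x = 0.502, y = 0.181

x_n-octane = 0.323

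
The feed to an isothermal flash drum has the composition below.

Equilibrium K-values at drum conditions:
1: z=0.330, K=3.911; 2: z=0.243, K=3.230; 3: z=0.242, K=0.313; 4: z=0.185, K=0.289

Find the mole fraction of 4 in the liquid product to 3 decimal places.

x_4 = 0.347

Iterate (Newton) starting at ψ = 0.32:
  ψ = 0.320: g = 0.4302, g' = -1.505 → ψ = 0.606
  ψ = 0.606: g = 0.0623, g' = -1.208 → ψ = 0.657
Converged at ψ = 0.657.
Compositions from xᵢ = zᵢ/(1+ψ(Kᵢ−1)), yᵢ = Kᵢxᵢ:
  1: x = 0.113, y = 0.443
  2: x = 0.099, y = 0.318
  3: x = 0.441, y = 0.138
  4: x = 0.347, y = 0.100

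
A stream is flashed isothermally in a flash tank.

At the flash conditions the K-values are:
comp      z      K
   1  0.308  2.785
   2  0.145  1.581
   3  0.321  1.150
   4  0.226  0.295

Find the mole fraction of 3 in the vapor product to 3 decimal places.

y_3 = 0.332

Material balance + equilibrium reduce to Σ zᵢ(Kᵢ−1)/(1+V/F(Kᵢ−1)) = 0.
Check two-phase: ΣzᵢKᵢ = 1.523 > 1 and Σzᵢ/Kᵢ = 1.248 > 1, so g(0) = 0.523 > 0 and g(1) = -0.248 < 0.
Iterate (Newton) starting at V/F = 0.5:
  V/F = 0.500: g = 0.1545, g' = -0.578 → V/F = 0.768
  V/F = 0.768: g = -0.0138, g' = -0.737 → V/F = 0.749
Converged at V/F = 0.749.
Compositions from xᵢ = zᵢ/(1+V/F(Kᵢ−1)), yᵢ = Kᵢxᵢ:
  1: x = 0.132, y = 0.367
  2: x = 0.101, y = 0.160
  3: x = 0.289, y = 0.332
  4: x = 0.479, y = 0.141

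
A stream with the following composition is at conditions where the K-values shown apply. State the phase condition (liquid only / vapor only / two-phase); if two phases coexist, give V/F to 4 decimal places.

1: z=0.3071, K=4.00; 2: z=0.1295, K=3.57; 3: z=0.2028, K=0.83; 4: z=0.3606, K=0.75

ΣzᵢKᵢ = 2.1295; Σzᵢ/Kᵢ = 0.8382.
Since Σzᵢ/Kᵢ < 1 the mixture is above its dew point — single vapor phase.

vapor only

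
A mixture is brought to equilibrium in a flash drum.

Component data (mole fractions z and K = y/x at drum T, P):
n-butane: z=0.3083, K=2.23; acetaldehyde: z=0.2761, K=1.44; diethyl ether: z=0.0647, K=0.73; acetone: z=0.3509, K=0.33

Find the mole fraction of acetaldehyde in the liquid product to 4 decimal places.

x_acetaldehyde = 0.2321

Iterate (Newton) starting at β = 0.5:
  β = 0.5000: g = -0.03935, g' = -0.5772 → β = 0.4318
  β = 0.4318: g = -0.00084, g' = -0.5546 → β = 0.4303
Converged at β = 0.4303.
Compositions from xᵢ = zᵢ/(1+β(Kᵢ−1)), yᵢ = Kᵢxᵢ:
  n-butane: x = 0.2016, y = 0.4496
  acetaldehyde: x = 0.2321, y = 0.3343
  diethyl ether: x = 0.0732, y = 0.0534
  acetone: x = 0.4931, y = 0.1627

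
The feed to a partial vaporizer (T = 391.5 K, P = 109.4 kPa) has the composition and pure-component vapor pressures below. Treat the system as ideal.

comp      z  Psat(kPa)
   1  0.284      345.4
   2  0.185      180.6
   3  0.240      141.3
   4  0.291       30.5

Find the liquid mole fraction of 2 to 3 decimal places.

x_2 = 0.130

Raoult's law: Kᵢ = Pᵢˢᵃᵗ/P = Pᵢˢᵃᵗ/109.4.
  K_1 = 345.4/109.4 = 3.15722, K_2 = 180.6/109.4 = 1.65082, K_3 = 141.3/109.4 = 1.29159, K_4 = 30.5/109.4 = 0.27879
Newton iteration, β⁰ = 0.5:
  β = 0.500: g = 0.1184, g' = -0.736 → β = 0.661
  β = 0.661: g = -0.0055, g' = -0.830 → β = 0.654
Converged at β = 0.654.
Compositions from xᵢ = zᵢ/(1+β(Kᵢ−1)), yᵢ = Kᵢxᵢ:
  1: x = 0.118, y = 0.372
  2: x = 0.130, y = 0.214
  3: x = 0.202, y = 0.260
  4: x = 0.551, y = 0.154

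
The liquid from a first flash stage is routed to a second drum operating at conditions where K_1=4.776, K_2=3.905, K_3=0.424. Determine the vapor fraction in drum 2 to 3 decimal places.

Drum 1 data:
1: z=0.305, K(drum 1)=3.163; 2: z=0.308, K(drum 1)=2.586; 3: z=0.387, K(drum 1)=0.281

V/F (drum 2) = 0.266

Drum 1:
Let ψ₁ = V/F and solve Σ zᵢ(Kᵢ−1)/(1+ψ₁(Kᵢ−1)) = 0.
Check two-phase: ΣzᵢKᵢ = 1.870 > 1 and Σzᵢ/Kᵢ = 1.593 > 1, so g(0) = 0.870 > 0 and g(1) = -0.593 < 0.
Newton–Raphson from ψ₁ = 0.43:
  ψ₁ = 0.430: g = 0.2294, g' = -1.076 → ψ₁ = 0.643
Converged at ψ₁ = 0.643.
Drum-1 compositions:
  1: x = 0.128, y = 0.403
  2: x = 0.152, y = 0.394
  3: x = 0.720, y = 0.202
Drum-2 feed = drum-1 liquid: z₂ = (0.1275, 0.1525, 0.7200).
Drum 2:
Newton–Raphson from ψ₂ = 0.5:
  ψ₂ = 0.500: g = -0.2351, g' = -0.903 → ψ₂ = 0.240
  ψ₂ = 0.240: g = 0.0328, g' = -1.270 → ψ₂ = 0.265
  ψ₂ = 0.265: g = 0.0010, g' = -1.197 → ψ₂ = 0.266
Converged at ψ₂ = 0.266.
  1: x = 0.064, y = 0.304
  2: x = 0.086, y = 0.336
  3: x = 0.850, y = 0.361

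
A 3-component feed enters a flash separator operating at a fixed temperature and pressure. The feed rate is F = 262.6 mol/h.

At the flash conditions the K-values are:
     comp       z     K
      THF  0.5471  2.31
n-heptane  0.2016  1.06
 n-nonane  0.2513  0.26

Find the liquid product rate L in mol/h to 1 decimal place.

Newton iteration, ψ⁰ = 0.68:
  ψ = 0.6800: g = 0.01635, g' = -0.8208 → ψ = 0.6999
  ψ = 0.6999: g = -0.00027, g' = -0.8484 → ψ = 0.6996
Converged at ψ = 0.6996.
Then V = ψ·F = 0.6996·262.6 = 183.7 mol/h and L = F − V = 78.9 mol/h.

L = 78.9 mol/h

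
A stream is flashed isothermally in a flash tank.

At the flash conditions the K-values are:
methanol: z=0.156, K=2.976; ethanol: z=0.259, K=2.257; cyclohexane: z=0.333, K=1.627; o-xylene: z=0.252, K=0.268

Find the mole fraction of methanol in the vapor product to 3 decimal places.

y_methanol = 0.183

Material balance + equilibrium reduce to Σ zᵢ(Kᵢ−1)/(1+ψ(Kᵢ−1)) = 0.
Feasibility: ΣzᵢKᵢ = 1.658, Σzᵢ/Kᵢ = 1.312 — both > 1, two phases present.
Newton iteration, ψ⁰ = 0.56:
  ψ = 0.560: g = 0.1793, g' = -0.738 → ψ = 0.803
  ψ = 0.803: g = -0.0275, g' = -1.045 → ψ = 0.777
  ψ = 0.777: g = -0.0008, g' = -0.984 → ψ = 0.776
Converged at ψ = 0.776.
Compositions from xᵢ = zᵢ/(1+ψ(Kᵢ−1)), yᵢ = Kᵢxᵢ:
  methanol: x = 0.062, y = 0.183
  ethanol: x = 0.131, y = 0.296
  cyclohexane: x = 0.224, y = 0.364
  o-xylene: x = 0.583, y = 0.156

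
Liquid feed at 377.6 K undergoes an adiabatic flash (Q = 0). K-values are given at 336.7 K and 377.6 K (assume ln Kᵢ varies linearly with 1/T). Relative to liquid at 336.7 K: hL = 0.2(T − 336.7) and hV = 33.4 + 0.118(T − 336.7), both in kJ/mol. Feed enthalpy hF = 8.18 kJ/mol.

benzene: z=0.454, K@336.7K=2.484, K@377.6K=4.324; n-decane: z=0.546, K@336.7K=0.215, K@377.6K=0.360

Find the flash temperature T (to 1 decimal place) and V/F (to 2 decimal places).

Adiabatic flash: solve Rachford–Rice at each trial T, then check hF = ψ·hV(T) + (1−ψ)·hL(T).
  T = 336.7 K: K = (2.484, 0.215), RR gives ψ = 0.210, H_out = 7.028 kJ/mol
  T = 377.6 K: K = (4.324, 0.360), RR gives ψ = 0.545, H_out = 24.559 kJ/mol
  T = 357.1 K: K = (3.327, 0.282), RR gives ψ = 0.398, H_out = 16.703 kJ/mol
  T = 346.9 K: K = (2.887, 0.247), RR gives ψ = 0.314, H_out = 12.260 kJ/mol
  T = 341.8 K: K = (2.681, 0.231), RR gives ψ = 0.265, H_out = 9.775 kJ/mol
  T = 339.2 K: K = (2.579, 0.223), RR gives ψ = 0.238, H_out = 8.413 kJ/mol
  T = 337.9 K: K = (2.530, 0.219), RR gives ψ = 0.224, H_out = 7.703 kJ/mol
Linear interpolation between T = 337.9 (H_out = 7.703) and T = 339.2 (H_out = 8.413) on hF = 8.18 gives T ≈ 338.8 K, at which ψ = 0.23.

T = 338.8 K, V/F = 0.23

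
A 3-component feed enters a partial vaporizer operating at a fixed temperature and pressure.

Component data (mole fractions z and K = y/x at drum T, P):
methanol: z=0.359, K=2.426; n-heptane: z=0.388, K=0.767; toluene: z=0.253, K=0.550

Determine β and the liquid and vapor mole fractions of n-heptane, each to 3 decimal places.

β = 0.645, x_n-heptane = 0.457, y_n-heptane = 0.350

Rachford–Rice: g(β) = Σ zᵢ(Kᵢ−1)/(1+β(Kᵢ−1)) = 0.
g(0) = ΣzᵢKᵢ − 1 = 0.308 and g(1) = 1 − Σzᵢ/Kᵢ = -0.114, so a root lies in (0, 1).
Iterate (Newton) starting at β = 0.5:
  β = 0.500: g = 0.0496, g' = -0.361 → β = 0.637
  β = 0.637: g = 0.0024, g' = -0.330 → β = 0.645
Converged at β = 0.645.
Compositions from xᵢ = zᵢ/(1+β(Kᵢ−1)), yᵢ = Kᵢxᵢ:
  methanol: x = 0.187, y = 0.454
  n-heptane: x = 0.457, y = 0.350
  toluene: x = 0.356, y = 0.196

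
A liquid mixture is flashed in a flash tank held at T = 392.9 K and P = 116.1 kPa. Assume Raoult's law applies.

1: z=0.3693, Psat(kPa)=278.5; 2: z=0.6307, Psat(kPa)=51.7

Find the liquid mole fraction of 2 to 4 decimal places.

x_2 = 0.7160

Raoult's law: Kᵢ = Pᵢˢᵃᵗ/P = Pᵢˢᵃᵗ/116.1.
  K_1 = 278.5/116.1 = 2.398794, K_2 = 51.7/116.1 = 0.445306
Rachford–Rice: g(ψ) = Σ zᵢ(Kᵢ−1)/(1+ψ(Kᵢ−1)) = 0.
Check two-phase: ΣzᵢKᵢ = 1.1667 > 1 and Σzᵢ/Kᵢ = 1.5703 > 1, so g(0) = 0.1667 > 0 and g(1) = -0.5703 < 0.
Binary case is linear: z₁(K₁−1)(1+ψ(K₂−1)) + z₂(K₂−1)(1+ψ(K₁−1)) = 0
⇒ ψ = [z₁(K₁−1)+z₂(K₂−1)] / [−(K₁−1)(K₂−1)] = 0.16673/0.77590 = 0.2149
Compositions from xᵢ = zᵢ/(1+ψ(Kᵢ−1)), yᵢ = Kᵢxᵢ:
  1: x = 0.2840, y = 0.6811
  2: x = 0.7160, y = 0.3189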